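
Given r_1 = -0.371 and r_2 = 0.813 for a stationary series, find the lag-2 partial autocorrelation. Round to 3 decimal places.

0.783

φ_{22} = (r_2 − r_1²) / (1 − r_1²)
r_1² = (-0.371)² = 0.137641
Numerator = 0.813 − 0.1376 = 0.6754; denominator = 1 − 0.1376 = 0.8624
φ_{22} = 0.6754 / 0.8624 = 0.783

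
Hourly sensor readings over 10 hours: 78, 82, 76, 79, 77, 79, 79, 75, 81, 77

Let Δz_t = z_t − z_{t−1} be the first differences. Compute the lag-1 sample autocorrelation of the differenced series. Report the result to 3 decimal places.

-0.731

First differences Δz: 4, -6, 3, -2, 2, 0, -4, 6, -4
Mean of differences = -0.1111
Numerator Σ(Δz_t−Δz̄)(Δz_{t+1}−Δz̄) = -100.1235
Denominator Σ(Δz_t−Δz̄)² = 136.8889
r_1(Δz) = -100.1235 / 136.8889 = -0.731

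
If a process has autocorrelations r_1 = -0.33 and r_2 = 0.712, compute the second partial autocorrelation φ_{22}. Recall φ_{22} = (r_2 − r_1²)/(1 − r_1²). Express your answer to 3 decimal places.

0.677

φ_{22} = (r_2 − r_1²) / (1 − r_1²)
r_1² = (-0.33)² = 0.1089
Numerator = 0.712 − 0.1089 = 0.6031; denominator = 1 − 0.1089 = 0.8911
φ_{22} = 0.6031 / 0.8911 = 0.677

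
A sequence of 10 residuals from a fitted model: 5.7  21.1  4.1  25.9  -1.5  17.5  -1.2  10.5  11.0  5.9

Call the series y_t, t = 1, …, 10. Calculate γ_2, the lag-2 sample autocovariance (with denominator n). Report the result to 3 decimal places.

Mean ȳ = (5.7 + 21.1 + 4.1 + 25.9 − 1.5 + 17.5 − 1.2 + 10.5 + 11.0 + 5.9)/10 = 9.9000
Σ_{t=1}^{8}(y_t−ȳ)(y_{t+2}−ȳ) = 507.7700
γ_2 = 507.7700 / 10 = 50.777

50.777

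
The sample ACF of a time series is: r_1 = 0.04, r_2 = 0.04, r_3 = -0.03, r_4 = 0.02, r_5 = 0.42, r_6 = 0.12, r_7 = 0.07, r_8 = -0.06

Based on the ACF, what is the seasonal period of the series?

5

The largest autocorrelation is r_5 = 0.42; the remaining lags stay at or below 0.12.
The dominant spike at lag 5 indicates a seasonal period of 5.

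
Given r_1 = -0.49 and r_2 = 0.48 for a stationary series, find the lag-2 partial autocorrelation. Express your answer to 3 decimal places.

0.316

φ_{22} = (r_2 − r_1²) / (1 − r_1²)
r_1² = (-0.49)² = 0.2401
Numerator = 0.48 − 0.2401 = 0.2399; denominator = 1 − 0.2401 = 0.7599
φ_{22} = 0.2399 / 0.7599 = 0.316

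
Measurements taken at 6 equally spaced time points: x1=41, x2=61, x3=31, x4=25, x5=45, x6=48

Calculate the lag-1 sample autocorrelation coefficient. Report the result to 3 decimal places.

-0.092

Mean x̄ = (41 + 61 + 31 + 25 + 45 + 48)/6 = 41.8333
Deviations from mean: -0.8333, 19.1667, -10.8333, -16.8333, 3.1667, 6.1667
Σ(x_t−x̄)(x_{t+1}−x̄) = (-15.9722) + (-207.6389) + (182.3611) + (-53.3056) + (19.5278) = -75.0278
Denominator Σ(x_t−x̄)² = 816.8333
r_1 = -75.0278 / 816.8333 = -0.092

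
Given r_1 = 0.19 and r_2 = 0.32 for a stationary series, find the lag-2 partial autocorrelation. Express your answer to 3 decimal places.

0.295

φ_{22} = (r_2 − r_1²) / (1 − r_1²)
r_1² = (0.19)² = 0.0361
Numerator = 0.32 − 0.0361 = 0.2839; denominator = 1 − 0.0361 = 0.9639
φ_{22} = 0.2839 / 0.9639 = 0.295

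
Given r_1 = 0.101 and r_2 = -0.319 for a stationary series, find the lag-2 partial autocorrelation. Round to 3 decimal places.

-0.333

φ_{22} = (r_2 − r_1²) / (1 − r_1²)
r_1² = (0.101)² = 0.010201
Numerator = -0.319 − 0.0102 = -0.3292; denominator = 1 − 0.0102 = 0.9898
φ_{22} = -0.3292 / 0.9898 = -0.333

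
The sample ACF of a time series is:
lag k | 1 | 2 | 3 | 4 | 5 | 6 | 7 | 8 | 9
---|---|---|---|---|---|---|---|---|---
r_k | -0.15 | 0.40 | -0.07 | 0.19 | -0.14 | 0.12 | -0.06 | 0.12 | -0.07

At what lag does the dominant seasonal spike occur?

The largest autocorrelation is r_2 = 0.40, with a weaker echo at lag 4 (0.19); the remaining lags stay at or below 0.12.
The dominant spike at lag 2 indicates a seasonal period of 2.

2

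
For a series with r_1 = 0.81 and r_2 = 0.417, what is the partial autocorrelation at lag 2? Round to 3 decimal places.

φ_{22} = (r_2 − r_1²) / (1 − r_1²)
r_1² = (0.81)² = 0.6561
Numerator = 0.417 − 0.6561 = -0.2391; denominator = 1 − 0.6561 = 0.3439
φ_{22} = -0.2391 / 0.3439 = -0.695

-0.695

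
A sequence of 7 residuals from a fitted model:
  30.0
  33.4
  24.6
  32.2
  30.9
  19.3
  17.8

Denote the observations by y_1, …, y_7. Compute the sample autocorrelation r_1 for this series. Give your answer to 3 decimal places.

Mean ȳ = (30.0 + 33.4 + 24.6 + 32.2 + 30.9 + 19.3 + 17.8)/7 = 26.8857
Deviations from mean: 3.1143, 6.5143, -2.2857, 5.3143, 4.0143, -7.5857, -9.0857
Σ(y_t−ȳ)(y_{t+1}−ȳ) = (20.2873) + (-14.8898) + (-12.1469) + (21.3331) + (-30.4512) + (68.9216) = 53.0541
Denominator Σ(y_t−ȳ)² = 241.8086
r_1 = 53.0541 / 241.8086 = 0.219

0.219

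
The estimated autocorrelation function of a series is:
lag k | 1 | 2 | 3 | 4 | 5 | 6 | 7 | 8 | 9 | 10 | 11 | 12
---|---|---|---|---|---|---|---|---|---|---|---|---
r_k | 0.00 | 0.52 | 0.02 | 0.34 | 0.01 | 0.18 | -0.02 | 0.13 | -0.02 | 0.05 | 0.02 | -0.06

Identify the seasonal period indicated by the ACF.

The largest autocorrelation is r_2 = 0.52, with weaker echoes at lags 4 (0.34) and 6 (0.18); the remaining lags stay at or below 0.13.
The dominant spike at lag 2 indicates a seasonal period of 2.

2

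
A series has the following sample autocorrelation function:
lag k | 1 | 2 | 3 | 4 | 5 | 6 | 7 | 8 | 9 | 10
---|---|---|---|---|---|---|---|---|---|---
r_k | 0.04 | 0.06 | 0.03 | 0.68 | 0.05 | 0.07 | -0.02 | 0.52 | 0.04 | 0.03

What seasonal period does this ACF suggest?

4

The largest autocorrelation is r_4 = 0.68, with a weaker echo at lag 8 (0.52); the remaining lags stay at or below 0.07.
The dominant spike at lag 4 indicates a seasonal period of 4.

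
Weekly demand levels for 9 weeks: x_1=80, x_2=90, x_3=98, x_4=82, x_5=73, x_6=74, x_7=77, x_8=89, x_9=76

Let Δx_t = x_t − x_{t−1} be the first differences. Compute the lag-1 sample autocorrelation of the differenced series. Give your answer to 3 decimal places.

First differences Δx: 10, 8, -16, -9, 1, 3, 12, -13
Mean of differences = -0.5000
Numerator Σ(Δx_t−Δx̄)(Δx_{t+1}−Δx̄) = -30.7500
Denominator Σ(Δx_t−Δx̄)² = 822.0000
r_1(Δx) = -30.7500 / 822.0000 = -0.037

-0.037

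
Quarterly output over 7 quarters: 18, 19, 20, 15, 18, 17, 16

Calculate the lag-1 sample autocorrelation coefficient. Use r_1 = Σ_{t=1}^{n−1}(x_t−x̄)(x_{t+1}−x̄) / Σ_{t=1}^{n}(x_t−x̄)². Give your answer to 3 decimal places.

-0.147

Mean x̄ = (18 + 19 + 20 + 15 + 18 + 17 + 16)/7 = 17.5714
Deviations from mean: 0.4286, 1.4286, 2.4286, -2.5714, 0.4286, -0.5714, -1.5714
Σ(x_t−x̄)(x_{t+1}−x̄) = (0.6122) + (3.4694) + (-6.2449) + (-1.1020) + (-0.2449) + (0.8980) = -2.6122
Denominator Σ(x_t−x̄)² = 17.7143
r_1 = -2.6122 / 17.7143 = -0.147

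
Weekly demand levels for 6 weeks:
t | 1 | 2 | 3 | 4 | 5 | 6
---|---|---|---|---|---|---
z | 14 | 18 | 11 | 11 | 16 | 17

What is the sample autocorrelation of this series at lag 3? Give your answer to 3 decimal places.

-0.038

Mean z̄ = (14 + 18 + 11 + 11 + 16 + 17)/6 = 14.5000
Deviations from mean: -0.5000, 3.5000, -3.5000, -3.5000, 1.5000, 2.5000
Σ(z_t−z̄)(z_{t+3}−z̄) = (1.7500) + (5.2500) + (-8.7500) = -1.7500
Denominator Σ(z_t−z̄)² = 45.5000
r_3 = -1.7500 / 45.5000 = -0.038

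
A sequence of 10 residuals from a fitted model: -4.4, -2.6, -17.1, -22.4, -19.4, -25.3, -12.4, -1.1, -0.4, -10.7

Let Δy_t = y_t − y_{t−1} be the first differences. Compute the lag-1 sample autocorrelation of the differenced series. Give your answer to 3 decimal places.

0.130

First differences Δy: 1.8, -14.5, -5.3, 3.0, -5.9, 12.9, 11.3, 0.7, -10.3
Mean of differences = -0.7000
Numerator Σ(Δy_t−Δȳ)(Δy_{t+1}−Δȳ) = 88.5600
Denominator Σ(Δy_t−Δȳ)² = 681.6600
r_1(Δy) = 88.5600 / 681.6600 = 0.130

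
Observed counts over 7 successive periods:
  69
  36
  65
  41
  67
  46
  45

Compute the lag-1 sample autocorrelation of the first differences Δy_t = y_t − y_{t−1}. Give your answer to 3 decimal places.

-0.787

First differences Δy: -33, 29, -24, 26, -21, -1
Mean of differences = -4.0000
Numerator Σ(Δy_t−Δȳ)(Δy_{t+1}−Δȳ) = -2778.0000
Denominator Σ(Δy_t−Δȳ)² = 3528.0000
r_1(Δy) = -2778.0000 / 3528.0000 = -0.787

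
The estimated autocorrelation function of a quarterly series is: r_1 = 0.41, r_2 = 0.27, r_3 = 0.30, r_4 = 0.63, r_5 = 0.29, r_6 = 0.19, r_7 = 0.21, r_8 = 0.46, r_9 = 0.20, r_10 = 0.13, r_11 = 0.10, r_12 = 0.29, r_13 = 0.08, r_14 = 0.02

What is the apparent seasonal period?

The largest autocorrelation is r_4 = 0.63, with a weaker echo at lag 8 (0.46); the remaining lags stay at or below 0.41. The elevated value at lag 1 (0.41), dropping to 0.27 at lag 2, reflects decaying short-term dependence rather than seasonality.
The dominant spike at lag 4 indicates a seasonal period of 4.

4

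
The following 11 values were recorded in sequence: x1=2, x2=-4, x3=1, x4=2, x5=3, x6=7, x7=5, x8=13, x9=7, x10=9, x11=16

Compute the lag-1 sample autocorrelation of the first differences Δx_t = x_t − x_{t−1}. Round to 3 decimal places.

-0.509

First differences Δx: -6, 5, 1, 1, 4, -2, 8, -6, 2, 7
Mean of differences = 1.4000
Numerator Σ(Δx_t−Δx̄)(Δx_{t+1}−Δx̄) = -110.1600
Denominator Σ(Δx_t−Δx̄)² = 216.4000
r_1(Δx) = -110.1600 / 216.4000 = -0.509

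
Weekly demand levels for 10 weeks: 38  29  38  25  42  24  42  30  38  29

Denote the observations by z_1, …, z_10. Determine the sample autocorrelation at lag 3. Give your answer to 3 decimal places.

Mean z̄ = (38 + 29 + 38 + 25 + 42 + 24 + 42 + 30 + 38 + 29)/10 = 33.5000
Σ(z_t−z̄)(z_{t+3}−z̄) = (-38.2500) + (-38.2500) + (-42.7500) + (-72.2500) + (-29.7500) + (-42.7500) + (-38.2500) = -302.2500
Denominator Σ(z_t−z̄)² = 420.5000
r_3 = -302.2500 / 420.5000 = -0.719

-0.719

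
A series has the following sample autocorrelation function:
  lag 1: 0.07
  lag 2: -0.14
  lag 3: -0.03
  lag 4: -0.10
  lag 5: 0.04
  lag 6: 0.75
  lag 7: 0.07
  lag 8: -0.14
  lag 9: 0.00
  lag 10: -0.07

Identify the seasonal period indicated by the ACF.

6

The largest autocorrelation is r_6 = 0.75; the remaining lags stay at or below 0.07.
The dominant spike at lag 6 indicates a seasonal period of 6.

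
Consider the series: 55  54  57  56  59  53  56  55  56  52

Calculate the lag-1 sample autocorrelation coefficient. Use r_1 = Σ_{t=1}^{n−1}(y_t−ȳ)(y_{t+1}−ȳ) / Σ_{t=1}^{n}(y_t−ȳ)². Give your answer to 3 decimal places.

-0.302

Mean ȳ = (55 + 54 + 57 + 56 + 59 + 53 + 56 + 55 + 56 + 52)/10 = 55.3000
Numerator Σ_{t=1}^{9}(y_t−ȳ)(y_{t+1}−ȳ) = -10.8900
Denominator Σ(y_t−ȳ)² = 36.1000
r_1 = -10.8900 / 36.1000 = -0.302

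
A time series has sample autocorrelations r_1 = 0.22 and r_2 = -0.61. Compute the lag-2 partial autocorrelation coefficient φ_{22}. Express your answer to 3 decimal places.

-0.692

φ_{22} = (r_2 − r_1²) / (1 − r_1²)
r_1² = (0.22)² = 0.0484
Numerator = -0.61 − 0.0484 = -0.6584; denominator = 1 − 0.0484 = 0.9516
φ_{22} = -0.6584 / 0.9516 = -0.692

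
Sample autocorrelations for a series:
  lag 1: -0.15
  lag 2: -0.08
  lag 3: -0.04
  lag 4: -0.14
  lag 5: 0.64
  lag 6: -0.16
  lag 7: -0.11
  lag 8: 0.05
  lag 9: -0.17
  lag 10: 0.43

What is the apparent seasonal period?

5

The largest autocorrelation is r_5 = 0.64, with a weaker echo at lag 10 (0.43); the remaining lags stay at or below 0.05.
The dominant spike at lag 5 indicates a seasonal period of 5.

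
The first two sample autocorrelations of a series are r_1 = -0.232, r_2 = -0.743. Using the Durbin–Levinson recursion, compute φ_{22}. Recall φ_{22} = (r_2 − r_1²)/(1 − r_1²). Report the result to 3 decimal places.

-0.842

φ_{22} = (r_2 − r_1²) / (1 − r_1²)
r_1² = (-0.232)² = 0.053824
Numerator = -0.743 − 0.0538 = -0.7968; denominator = 1 − 0.0538 = 0.9462
φ_{22} = -0.7968 / 0.9462 = -0.842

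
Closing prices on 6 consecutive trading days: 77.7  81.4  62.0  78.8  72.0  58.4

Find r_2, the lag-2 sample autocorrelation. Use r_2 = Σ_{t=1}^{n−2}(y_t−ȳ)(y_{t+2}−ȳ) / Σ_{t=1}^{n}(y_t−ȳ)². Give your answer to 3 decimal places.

Mean ȳ = (77.7 + 81.4 + 62.0 + 78.8 + 72.0 + 58.4)/6 = 71.7167
Deviations from mean: 5.9833, 9.6833, -9.7167, 7.0833, 0.2833, -13.3167
Σ(y_t−ȳ)(y_{t+2}−ȳ) = (-58.1381) + (68.5903) + (-2.7531) + (-94.3264) = -86.6272
Denominator Σ(y_t−ȳ)² = 451.5683
r_2 = -86.6272 / 451.5683 = -0.192

-0.192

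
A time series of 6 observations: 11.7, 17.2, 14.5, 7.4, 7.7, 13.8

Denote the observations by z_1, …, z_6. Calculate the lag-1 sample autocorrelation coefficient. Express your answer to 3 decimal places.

0.158

Mean z̄ = (11.7 + 17.2 + 14.5 + 7.4 + 7.7 + 13.8)/6 = 12.0500
Deviations from mean: -0.3500, 5.1500, 2.4500, -4.6500, -4.3500, 1.7500
Numerator Σ_{t=1}^{5}(z_t−z̄)(z_{t+1}−z̄) = 12.0375
Denominator Σ(z_t−z̄)² = 76.2550
r_1 = 12.0375 / 76.2550 = 0.158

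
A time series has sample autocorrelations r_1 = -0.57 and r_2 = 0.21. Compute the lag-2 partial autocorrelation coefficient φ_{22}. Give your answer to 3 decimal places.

φ_{22} = (r_2 − r_1²) / (1 − r_1²)
r_1² = (-0.57)² = 0.3249
Numerator = 0.21 − 0.3249 = -0.1149; denominator = 1 − 0.3249 = 0.6751
φ_{22} = -0.1149 / 0.6751 = -0.170

-0.170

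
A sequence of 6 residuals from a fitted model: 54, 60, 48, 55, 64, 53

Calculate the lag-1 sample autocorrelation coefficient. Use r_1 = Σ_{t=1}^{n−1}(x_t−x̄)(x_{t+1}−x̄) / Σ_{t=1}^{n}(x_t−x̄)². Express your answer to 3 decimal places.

Mean x̄ = (54 + 60 + 48 + 55 + 64 + 53)/6 = 55.6667
Deviations from mean: -1.6667, 4.3333, -7.6667, -0.6667, 8.3333, -2.6667
Numerator Σ_{t=1}^{5}(x_t−x̄)(x_{t+1}−x̄) = -63.1111
Denominator Σ(x_t−x̄)² = 157.3333
r_1 = -63.1111 / 157.3333 = -0.401

-0.401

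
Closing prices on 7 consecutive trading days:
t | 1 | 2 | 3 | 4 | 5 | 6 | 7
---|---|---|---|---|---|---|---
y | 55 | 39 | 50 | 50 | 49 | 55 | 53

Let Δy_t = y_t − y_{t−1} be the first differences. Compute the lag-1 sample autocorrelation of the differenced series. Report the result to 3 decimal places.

-0.452

First differences Δy: -16, 11, 0, -1, 6, -2
Mean of differences = -0.3333
Numerator Σ(Δy_t−Δȳ)(Δy_{t+1}−Δȳ) = -188.7778
Denominator Σ(Δy_t−Δȳ)² = 417.3333
r_1(Δy) = -188.7778 / 417.3333 = -0.452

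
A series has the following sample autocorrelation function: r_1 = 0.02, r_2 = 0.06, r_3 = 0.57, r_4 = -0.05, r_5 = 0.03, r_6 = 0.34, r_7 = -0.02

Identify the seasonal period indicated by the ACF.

The largest autocorrelation is r_3 = 0.57, with a weaker echo at lag 6 (0.34); the remaining lags stay at or below 0.06.
The dominant spike at lag 3 indicates a seasonal period of 3.

3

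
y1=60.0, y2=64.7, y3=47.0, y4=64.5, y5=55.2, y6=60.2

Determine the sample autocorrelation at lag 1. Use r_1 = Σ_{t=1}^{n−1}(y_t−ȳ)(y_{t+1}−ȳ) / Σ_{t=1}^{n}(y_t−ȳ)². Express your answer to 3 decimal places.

-0.701

Mean ȳ = (60.0 + 64.7 + 47.0 + 64.5 + 55.2 + 60.2)/6 = 58.6000
Deviations from mean: 1.4000, 6.1000, -11.6000, 5.9000, -3.4000, 1.6000
Numerator Σ_{t=1}^{5}(y_t−ȳ)(y_{t+1}−ȳ) = -156.1600
Denominator Σ(y_t−ȳ)² = 222.6600
r_1 = -156.1600 / 222.6600 = -0.701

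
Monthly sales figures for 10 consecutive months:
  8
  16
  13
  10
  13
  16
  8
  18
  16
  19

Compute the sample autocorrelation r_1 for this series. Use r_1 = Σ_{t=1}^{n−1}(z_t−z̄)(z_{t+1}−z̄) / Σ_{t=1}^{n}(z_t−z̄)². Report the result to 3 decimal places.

-0.188

Mean z̄ = (8 + 16 + 13 + 10 + 13 + 16 + 8 + 18 + 16 + 19)/10 = 13.7000
Numerator Σ_{t=1}^{9}(z_t−z̄)(z_{t+1}−z̄) = -26.6900
Denominator Σ(z_t−z̄)² = 142.1000
r_1 = -26.6900 / 142.1000 = -0.188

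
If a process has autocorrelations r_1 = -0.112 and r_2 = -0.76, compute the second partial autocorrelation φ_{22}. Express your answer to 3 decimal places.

-0.782

φ_{22} = (r_2 − r_1²) / (1 − r_1²)
r_1² = (-0.112)² = 0.012544
Numerator = -0.76 − 0.0125 = -0.7725; denominator = 1 − 0.0125 = 0.9875
φ_{22} = -0.7725 / 0.9875 = -0.782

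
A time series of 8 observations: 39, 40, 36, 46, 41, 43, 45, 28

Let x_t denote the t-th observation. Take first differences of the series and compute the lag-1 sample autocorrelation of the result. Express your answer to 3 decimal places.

-0.305

First differences Δx: 1, -4, 10, -5, 2, 2, -17
Mean of differences = -1.5714
Numerator Σ(Δx_t−Δx̄)(Δx_{t+1}−Δx̄) = -128.6122
Denominator Σ(Δx_t−Δx̄)² = 421.7143
r_1(Δx) = -128.6122 / 421.7143 = -0.305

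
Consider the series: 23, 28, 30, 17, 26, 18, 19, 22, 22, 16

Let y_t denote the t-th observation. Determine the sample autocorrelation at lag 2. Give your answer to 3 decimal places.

Mean ȳ = (23 + 28 + 30 + 17 + 26 + 18 + 19 + 22 + 22 + 16)/10 = 22.1000
Numerator Σ_{t=1}^{8}(y_t−ȳ)(y_{t+2}−ȳ) = 17.9800
Denominator Σ(y_t−ȳ)² = 202.9000
r_2 = 17.9800 / 202.9000 = 0.089

0.089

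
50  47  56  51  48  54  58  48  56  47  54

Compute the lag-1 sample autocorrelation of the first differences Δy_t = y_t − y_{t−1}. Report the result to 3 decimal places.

First differences Δy: -3, 9, -5, -3, 6, 4, -10, 8, -9, 7
Mean of differences = 0.4000
Numerator Σ(Δy_t−Δȳ)(Δy_{t+1}−Δȳ) = -306.1600
Denominator Σ(Δy_t−Δȳ)² = 468.4000
r_1(Δy) = -306.1600 / 468.4000 = -0.654

-0.654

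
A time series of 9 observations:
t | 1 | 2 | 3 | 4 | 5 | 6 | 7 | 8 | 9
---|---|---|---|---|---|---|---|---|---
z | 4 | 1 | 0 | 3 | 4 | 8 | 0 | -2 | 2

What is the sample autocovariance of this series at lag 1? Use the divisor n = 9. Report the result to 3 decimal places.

0.883

Mean z̄ = (4 + 1 + 0 + 3 + 4 + 8 + 0 − 2 + 2)/9 = 2.2222
Σ_{t=1}^{8}(z_t−z̄)(z_{t+1}−z̄) = 7.9506
γ_1 = 7.9506 / 9 = 0.883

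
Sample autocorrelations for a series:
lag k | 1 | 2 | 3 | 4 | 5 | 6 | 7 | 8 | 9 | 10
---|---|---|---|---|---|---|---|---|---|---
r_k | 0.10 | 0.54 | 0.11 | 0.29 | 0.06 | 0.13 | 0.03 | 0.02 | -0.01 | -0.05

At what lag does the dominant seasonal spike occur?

The largest autocorrelation is r_2 = 0.54, with a weaker echo at lag 4 (0.29); the remaining lags stay at or below 0.13.
The dominant spike at lag 2 indicates a seasonal period of 2.

2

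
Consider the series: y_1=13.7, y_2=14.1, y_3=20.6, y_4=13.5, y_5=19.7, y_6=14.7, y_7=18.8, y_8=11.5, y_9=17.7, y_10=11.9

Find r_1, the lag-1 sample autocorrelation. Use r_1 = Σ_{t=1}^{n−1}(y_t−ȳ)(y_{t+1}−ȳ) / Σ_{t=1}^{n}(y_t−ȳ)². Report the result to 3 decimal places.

Mean ȳ = (13.7 + 14.1 + 20.6 + 13.5 + 19.7 + 14.7 + 18.8 + 11.5 + 17.7 + 11.9)/10 = 15.6200
Numerator Σ_{t=1}^{9}(y_t−ȳ)(y_{t+1}−ȳ) = -59.9464
Denominator Σ(y_t−ȳ)² = 98.0360
r_1 = -59.9464 / 98.0360 = -0.611

-0.611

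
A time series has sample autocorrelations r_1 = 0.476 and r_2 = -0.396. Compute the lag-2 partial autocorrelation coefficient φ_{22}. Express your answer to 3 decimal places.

-0.805

φ_{22} = (r_2 − r_1²) / (1 − r_1²)
r_1² = (0.476)² = 0.226576
Numerator = -0.396 − 0.2266 = -0.6226; denominator = 1 − 0.2266 = 0.7734
φ_{22} = -0.6226 / 0.7734 = -0.805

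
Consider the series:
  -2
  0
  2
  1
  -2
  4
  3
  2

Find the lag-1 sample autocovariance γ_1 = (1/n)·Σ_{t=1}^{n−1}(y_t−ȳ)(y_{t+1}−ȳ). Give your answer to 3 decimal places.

0.125

Mean ȳ = (-2 + 0 + 2 + 1 − 2 + 4 + 3 + 2)/8 = 1.0000
Deviations: -3.0000, -1.0000, 1.0000, 0.0000, -3.0000, 3.0000, 2.0000, 1.0000
Σ_{t=1}^{7}(y_t−ȳ)(y_{t+1}−ȳ) = 1.0000
γ_1 = 1.0000 / 8 = 0.125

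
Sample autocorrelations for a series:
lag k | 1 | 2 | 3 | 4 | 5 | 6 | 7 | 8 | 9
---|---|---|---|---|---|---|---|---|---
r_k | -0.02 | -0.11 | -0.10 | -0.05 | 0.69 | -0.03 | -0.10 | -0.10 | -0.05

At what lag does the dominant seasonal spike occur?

5

The largest autocorrelation is r_5 = 0.69; the remaining lags stay at or below -0.02.
The dominant spike at lag 5 indicates a seasonal period of 5.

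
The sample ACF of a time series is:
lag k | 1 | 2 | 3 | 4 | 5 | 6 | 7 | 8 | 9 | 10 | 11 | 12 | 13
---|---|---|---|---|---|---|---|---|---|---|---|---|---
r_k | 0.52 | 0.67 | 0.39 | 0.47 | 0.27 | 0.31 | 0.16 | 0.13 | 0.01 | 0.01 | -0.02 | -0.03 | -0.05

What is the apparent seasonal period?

The largest autocorrelation is r_2 = 0.67; the remaining lags stay at or below 0.52.
The dominant spike at lag 2 indicates a seasonal period of 2.

2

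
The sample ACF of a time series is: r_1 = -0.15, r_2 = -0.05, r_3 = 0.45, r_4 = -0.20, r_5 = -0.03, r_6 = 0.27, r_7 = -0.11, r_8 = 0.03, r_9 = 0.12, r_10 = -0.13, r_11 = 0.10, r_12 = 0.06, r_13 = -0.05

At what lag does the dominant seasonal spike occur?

The largest autocorrelation is r_3 = 0.45, with a weaker echo at lag 6 (0.27); the remaining lags stay at or below 0.12.
The dominant spike at lag 3 indicates a seasonal period of 3.

3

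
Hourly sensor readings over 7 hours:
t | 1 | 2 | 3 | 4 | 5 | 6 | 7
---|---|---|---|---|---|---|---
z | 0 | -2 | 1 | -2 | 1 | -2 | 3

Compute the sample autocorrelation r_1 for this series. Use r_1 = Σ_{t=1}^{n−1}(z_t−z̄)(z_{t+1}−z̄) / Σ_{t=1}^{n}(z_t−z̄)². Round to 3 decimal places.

-0.638

Mean z̄ = (0 − 2 + 1 − 2 + 1 − 2 + 3)/7 = -0.1429
Deviations from mean: 0.1429, -1.8571, 1.1429, -1.8571, 1.1429, -1.8571, 3.1429
Σ(z_t−z̄)(z_{t+1}−z̄) = (-0.2653) + (-2.1224) + (-2.1224) + (-2.1224) + (-2.1224) + (-5.8367) = -14.5918
Denominator Σ(z_t−z̄)² = 22.8571
r_1 = -14.5918 / 22.8571 = -0.638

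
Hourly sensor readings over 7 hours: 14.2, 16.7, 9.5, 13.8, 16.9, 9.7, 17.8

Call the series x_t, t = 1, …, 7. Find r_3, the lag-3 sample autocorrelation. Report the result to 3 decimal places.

0.383

Mean x̄ = (14.2 + 16.7 + 9.5 + 13.8 + 16.9 + 9.7 + 17.8)/7 = 14.0857
Deviations from mean: 0.1143, 2.6143, -4.5857, -0.2857, 2.8143, -4.3857, 3.7143
Numerator Σ_{t=1}^{4}(x_t−x̄)(x_{t+3}−x̄) = 26.3751
Denominator Σ(x_t−x̄)² = 68.9086
r_3 = 26.3751 / 68.9086 = 0.383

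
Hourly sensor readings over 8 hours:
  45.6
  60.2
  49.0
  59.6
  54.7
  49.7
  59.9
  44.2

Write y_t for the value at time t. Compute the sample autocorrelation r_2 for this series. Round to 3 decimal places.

Mean ȳ = (45.6 + 60.2 + 49.0 + 59.6 + 54.7 + 49.7 + 59.9 + 44.2)/8 = 52.8625
Σ(y_t−ȳ)(y_{t+2}−ȳ) = (28.0514) + (49.4364) + (-7.0973) + (-21.3073) + (12.9314) + (27.3952) = 89.4097
Denominator Σ(y_t−ȳ)² = 304.8388
r_2 = 89.4097 / 304.8388 = 0.293

0.293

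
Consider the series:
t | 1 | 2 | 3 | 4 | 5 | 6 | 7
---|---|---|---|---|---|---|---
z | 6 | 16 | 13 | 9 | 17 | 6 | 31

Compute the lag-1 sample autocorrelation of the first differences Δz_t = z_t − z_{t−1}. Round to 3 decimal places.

First differences Δz: 10, -3, -4, 8, -11, 25
Mean of differences = 4.1667
Numerator Σ(Δz_t−Δz̄)(Δz_{t+1}−Δz̄) = -388.6944
Denominator Σ(Δz_t−Δz̄)² = 830.8333
r_1(Δz) = -388.6944 / 830.8333 = -0.468

-0.468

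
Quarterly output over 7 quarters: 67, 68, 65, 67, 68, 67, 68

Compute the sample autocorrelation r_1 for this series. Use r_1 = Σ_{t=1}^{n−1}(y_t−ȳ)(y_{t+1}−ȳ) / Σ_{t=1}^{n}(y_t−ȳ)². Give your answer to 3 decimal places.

-0.295

Mean ȳ = (67 + 68 + 65 + 67 + 68 + 67 + 68)/7 = 67.1429
Σ(y_t−ȳ)(y_{t+1}−ȳ) = (-0.1224) + (-1.8367) + (0.3061) + (-0.1224) + (-0.1224) + (-0.1224) = -2.0204
Denominator Σ(y_t−ȳ)² = 6.8571
r_1 = -2.0204 / 6.8571 = -0.295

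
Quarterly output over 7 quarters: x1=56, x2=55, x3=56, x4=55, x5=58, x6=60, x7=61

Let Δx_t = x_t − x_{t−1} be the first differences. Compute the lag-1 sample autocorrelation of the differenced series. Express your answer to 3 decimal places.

First differences Δx: -1, 1, -1, 3, 2, 1
Mean of differences = 0.8333
Numerator Σ(Δx_t−Δx̄)(Δx_{t+1}−Δx̄) = -1.8611
Denominator Σ(Δx_t−Δx̄)² = 12.8333
r_1(Δx) = -1.8611 / 12.8333 = -0.145

-0.145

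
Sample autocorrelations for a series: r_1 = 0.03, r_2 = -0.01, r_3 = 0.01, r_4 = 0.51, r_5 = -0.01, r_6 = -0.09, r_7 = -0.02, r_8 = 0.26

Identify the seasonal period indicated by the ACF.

The largest autocorrelation is r_4 = 0.51, with a weaker echo at lag 8 (0.26); the remaining lags stay at or below 0.03.
The dominant spike at lag 4 indicates a seasonal period of 4.

4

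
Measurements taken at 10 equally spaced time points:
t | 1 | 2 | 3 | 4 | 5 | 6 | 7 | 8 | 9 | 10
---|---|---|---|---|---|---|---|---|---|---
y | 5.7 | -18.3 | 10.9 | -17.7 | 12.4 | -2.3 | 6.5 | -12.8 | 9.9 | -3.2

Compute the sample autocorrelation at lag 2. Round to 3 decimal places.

Mean ȳ = (5.7 − 18.3 + 10.9 − 17.7 + 12.4 − 2.3 + 6.5 − 12.8 + 9.9 − 3.2)/10 = -0.8900
Numerator Σ_{t=1}^{8}(y_t−ȳ)(y_{t+2}−ȳ) = 773.0058
Denominator Σ(y_t−ȳ)² = 1264.9490
r_2 = 773.0058 / 1264.9490 = 0.611

0.611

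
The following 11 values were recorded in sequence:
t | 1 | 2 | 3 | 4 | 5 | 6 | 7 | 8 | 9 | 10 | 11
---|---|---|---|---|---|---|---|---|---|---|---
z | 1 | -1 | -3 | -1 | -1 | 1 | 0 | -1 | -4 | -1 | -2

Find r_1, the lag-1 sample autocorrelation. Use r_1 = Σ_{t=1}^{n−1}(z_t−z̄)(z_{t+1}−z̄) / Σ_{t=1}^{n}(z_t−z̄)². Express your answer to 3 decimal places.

0.079

Mean z̄ = (1 − 1 − 3 − 1 − 1 + 1 + 0 − 1 − 4 − 1 − 2)/11 = -1.0909
Numerator Σ_{t=1}^{10}(z_t−z̄)(z_{t+1}−z̄) = 1.8099
Denominator Σ(z_t−z̄)² = 22.9091
r_1 = 1.8099 / 22.9091 = 0.079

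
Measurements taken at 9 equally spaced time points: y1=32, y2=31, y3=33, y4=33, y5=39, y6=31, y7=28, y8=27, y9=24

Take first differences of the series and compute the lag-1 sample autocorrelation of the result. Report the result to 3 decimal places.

First differences Δy: -1, 2, 0, 6, -8, -3, -1, -3
Mean of differences = -1.0000
Numerator Σ(Δy_t−Δȳ)(Δy_{t+1}−Δȳ) = -25.0000
Denominator Σ(Δy_t−Δȳ)² = 116.0000
r_1(Δy) = -25.0000 / 116.0000 = -0.216

-0.216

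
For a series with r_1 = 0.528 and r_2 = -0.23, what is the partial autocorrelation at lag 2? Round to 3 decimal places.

-0.705

φ_{22} = (r_2 − r_1²) / (1 − r_1²)
r_1² = (0.528)² = 0.278784
Numerator = -0.23 − 0.2788 = -0.5088; denominator = 1 − 0.2788 = 0.7212
φ_{22} = -0.5088 / 0.7212 = -0.705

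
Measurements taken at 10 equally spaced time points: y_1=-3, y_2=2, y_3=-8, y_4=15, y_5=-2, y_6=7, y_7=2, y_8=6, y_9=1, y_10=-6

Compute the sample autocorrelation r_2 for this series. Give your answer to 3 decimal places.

Mean ȳ = (-3 + 2 − 8 + 15 − 2 + 7 + 2 + 6 + 1 − 6)/10 = 1.4000
Numerator Σ_{t=1}^{8}(y_t−ȳ)(y_{t+2}−ȳ) = 147.0800
Denominator Σ(y_t−ȳ)² = 412.4000
r_2 = 147.0800 / 412.4000 = 0.357

0.357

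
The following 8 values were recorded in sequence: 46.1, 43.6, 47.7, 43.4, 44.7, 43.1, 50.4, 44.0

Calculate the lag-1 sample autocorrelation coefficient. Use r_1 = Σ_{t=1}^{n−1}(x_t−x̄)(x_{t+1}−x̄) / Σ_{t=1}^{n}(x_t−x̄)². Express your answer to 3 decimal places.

Mean x̄ = (46.1 + 43.6 + 47.7 + 43.4 + 44.7 + 43.1 + 50.4 + 44.0)/8 = 45.3750
Σ(x_t−x̄)(x_{t+1}−x̄) = (-1.2869) + (-4.1269) + (-4.5919) + (1.3331) + (1.5356) + (-11.4319) + (-6.9094) = -25.4781
Denominator Σ(x_t−x̄)² = 45.7550
r_1 = -25.4781 / 45.7550 = -0.557

-0.557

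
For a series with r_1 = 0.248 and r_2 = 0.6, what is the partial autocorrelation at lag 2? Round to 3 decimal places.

0.574

φ_{22} = (r_2 − r_1²) / (1 − r_1²)
r_1² = (0.248)² = 0.061504
Numerator = 0.6 − 0.0615 = 0.5385; denominator = 1 − 0.0615 = 0.9385
φ_{22} = 0.5385 / 0.9385 = 0.574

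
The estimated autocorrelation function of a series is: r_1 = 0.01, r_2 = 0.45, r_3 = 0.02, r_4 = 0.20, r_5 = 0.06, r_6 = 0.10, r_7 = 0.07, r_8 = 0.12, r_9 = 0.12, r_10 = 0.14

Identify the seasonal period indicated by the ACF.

The largest autocorrelation is r_2 = 0.45, with a weaker echo at lag 4 (0.20); the remaining lags stay at or below 0.14.
The dominant spike at lag 2 indicates a seasonal period of 2.

2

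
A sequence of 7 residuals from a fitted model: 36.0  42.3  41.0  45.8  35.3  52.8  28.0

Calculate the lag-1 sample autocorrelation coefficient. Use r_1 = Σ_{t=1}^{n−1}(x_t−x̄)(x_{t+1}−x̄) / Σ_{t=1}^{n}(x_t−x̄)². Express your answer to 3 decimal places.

Mean x̄ = (36.0 + 42.3 + 41.0 + 45.8 + 35.3 + 52.8 + 28.0)/7 = 40.1714
Σ(x_t−x̄)(x_{t+1}−x̄) = (-8.8792) + (1.7637) + (4.6637) + (-27.4192) + (-61.5192) + (-153.7078) = -245.0980
Denominator Σ(x_t−x̄)² = 385.6543
r_1 = -245.0980 / 385.6543 = -0.636

-0.636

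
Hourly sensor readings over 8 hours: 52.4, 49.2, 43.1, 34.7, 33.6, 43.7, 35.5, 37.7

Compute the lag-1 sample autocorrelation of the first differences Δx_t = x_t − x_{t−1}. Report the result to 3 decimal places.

First differences Δx: -3.2, -6.1, -8.4, -1.1, 10.1, -8.2, 2.2
Mean of differences = -2.1000
Numerator Σ(Δx_t−Δx̄)(Δx_{t+1}−Δx̄) = -65.1500
Denominator Σ(Δx_t−Δx̄)² = 262.4400
r_1(Δx) = -65.1500 / 262.4400 = -0.248

-0.248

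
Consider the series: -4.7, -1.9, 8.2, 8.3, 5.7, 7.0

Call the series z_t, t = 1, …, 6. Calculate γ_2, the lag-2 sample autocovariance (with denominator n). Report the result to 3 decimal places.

Mean z̄ = (-4.7 − 1.9 + 8.2 + 8.3 + 5.7 + 7.0)/6 = 3.7667
Deviations: -8.4667, -5.6667, 4.4333, 4.5333, 1.9333, 3.2333
Σ_{t=1}^{4}(z_t−z̄)(z_{t+2}−z̄) = -39.9956
γ_2 = -39.9956 / 6 = -6.666

-6.666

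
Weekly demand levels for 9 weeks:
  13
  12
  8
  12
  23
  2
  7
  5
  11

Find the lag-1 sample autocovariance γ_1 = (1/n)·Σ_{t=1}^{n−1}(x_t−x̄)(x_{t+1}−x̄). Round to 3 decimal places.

-5.086

Mean x̄ = (13 + 12 + 8 + 12 + 23 + 2 + 7 + 5 + 11)/9 = 10.3333
Σ_{t=1}^{8}(x_t−x̄)(x_{t+1}−x̄) = -45.7778
γ_1 = -45.7778 / 9 = -5.086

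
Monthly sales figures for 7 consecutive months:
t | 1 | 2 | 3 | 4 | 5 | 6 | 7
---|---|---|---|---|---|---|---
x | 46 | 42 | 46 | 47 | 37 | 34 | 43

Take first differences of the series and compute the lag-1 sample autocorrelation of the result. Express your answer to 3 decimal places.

First differences Δx: -4, 4, 1, -10, -3, 9
Mean of differences = -0.5000
Numerator Σ(Δx_t−Δx̄)(Δx_{t+1}−Δx̄) = -23.2500
Denominator Σ(Δx_t−Δx̄)² = 221.5000
r_1(Δx) = -23.2500 / 221.5000 = -0.105

-0.105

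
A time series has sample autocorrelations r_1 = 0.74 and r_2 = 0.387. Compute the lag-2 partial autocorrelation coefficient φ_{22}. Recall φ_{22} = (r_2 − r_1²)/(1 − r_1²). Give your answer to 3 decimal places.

φ_{22} = (r_2 − r_1²) / (1 − r_1²)
r_1² = (0.74)² = 0.5476
Numerator = 0.387 − 0.5476 = -0.1606; denominator = 1 − 0.5476 = 0.4524
φ_{22} = -0.1606 / 0.4524 = -0.355

-0.355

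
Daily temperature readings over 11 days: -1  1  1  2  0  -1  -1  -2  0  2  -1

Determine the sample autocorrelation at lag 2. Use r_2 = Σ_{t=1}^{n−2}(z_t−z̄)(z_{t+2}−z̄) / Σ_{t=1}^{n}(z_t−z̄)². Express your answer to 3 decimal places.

Mean z̄ = (-1 + 1 + 1 + 2 + 0 − 1 − 1 − 2 + 0 + 2 − 1)/11 = 0.0000
Numerator Σ_{t=1}^{9}(z_t−z̄)(z_{t+2}−z̄) = -3.0000
Denominator Σ(z_t−z̄)² = 18.0000
r_2 = -3.0000 / 18.0000 = -0.167

-0.167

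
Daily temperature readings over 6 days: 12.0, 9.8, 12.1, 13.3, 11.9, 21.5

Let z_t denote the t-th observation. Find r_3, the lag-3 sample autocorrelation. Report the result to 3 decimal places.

-0.059

Mean z̄ = (12.0 + 9.8 + 12.1 + 13.3 + 11.9 + 21.5)/6 = 13.4333
Deviations from mean: -1.4333, -3.6333, -1.3333, -0.1333, -1.5333, 8.0667
Numerator Σ_{t=1}^{3}(z_t−z̄)(z_{t+3}−z̄) = -4.9933
Denominator Σ(z_t−z̄)² = 84.4733
r_3 = -4.9933 / 84.4733 = -0.059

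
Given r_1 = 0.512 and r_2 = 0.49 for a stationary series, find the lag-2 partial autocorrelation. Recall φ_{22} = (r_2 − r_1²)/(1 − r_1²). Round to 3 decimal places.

φ_{22} = (r_2 − r_1²) / (1 − r_1²)
r_1² = (0.512)² = 0.262144
Numerator = 0.49 − 0.2621 = 0.2279; denominator = 1 − 0.2621 = 0.7379
φ_{22} = 0.2279 / 0.7379 = 0.309

0.309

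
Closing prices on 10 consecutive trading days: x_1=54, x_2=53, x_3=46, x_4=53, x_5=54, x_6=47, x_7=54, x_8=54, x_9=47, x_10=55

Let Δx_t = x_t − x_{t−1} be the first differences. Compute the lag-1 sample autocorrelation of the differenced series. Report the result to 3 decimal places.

First differences Δx: -1, -7, 7, 1, -7, 7, 0, -7, 8
Mean of differences = 0.1111
Numerator Σ(Δx_t−Δx̄)(Δx_{t+1}−Δx̄) = -146.3457
Denominator Σ(Δx_t−Δx̄)² = 310.8889
r_1(Δx) = -146.3457 / 310.8889 = -0.471

-0.471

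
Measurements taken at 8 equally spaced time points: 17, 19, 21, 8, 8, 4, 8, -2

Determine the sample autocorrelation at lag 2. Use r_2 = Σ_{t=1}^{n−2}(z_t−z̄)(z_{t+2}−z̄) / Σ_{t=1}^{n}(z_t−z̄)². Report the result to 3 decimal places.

0.281

Mean z̄ = (17 + 19 + 21 + 8 + 8 + 4 + 8 − 2)/8 = 10.3750
Numerator Σ_{t=1}^{6}(z_t−z̄)(z_{t+2}−z̄) = 124.3438
Denominator Σ(z_t−z̄)² = 441.8750
r_2 = 124.3438 / 441.8750 = 0.281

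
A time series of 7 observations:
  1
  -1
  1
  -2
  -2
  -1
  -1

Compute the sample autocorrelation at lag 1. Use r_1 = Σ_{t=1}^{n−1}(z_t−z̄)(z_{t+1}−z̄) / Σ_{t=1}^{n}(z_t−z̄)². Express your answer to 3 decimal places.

-0.115

Mean z̄ = (1 − 1 + 1 − 2 − 2 − 1 − 1)/7 = -0.7143
Σ(z_t−z̄)(z_{t+1}−z̄) = (-0.4898) + (-0.4898) + (-2.2041) + (1.6531) + (0.3673) + (0.0816) = -1.0816
Denominator Σ(z_t−z̄)² = 9.4286
r_1 = -1.0816 / 9.4286 = -0.115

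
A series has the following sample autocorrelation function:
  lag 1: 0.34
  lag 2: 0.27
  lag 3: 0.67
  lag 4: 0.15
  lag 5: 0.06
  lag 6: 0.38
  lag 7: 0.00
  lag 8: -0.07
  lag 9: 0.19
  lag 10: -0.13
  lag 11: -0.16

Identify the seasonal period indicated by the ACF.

3

The largest autocorrelation is r_3 = 0.67, with a weaker echo at lag 6 (0.38); the remaining lags stay at or below 0.34. The elevated value at lag 1 (0.34), dropping to 0.27 at lag 2, reflects decaying short-term dependence rather than seasonality.
The dominant spike at lag 3 indicates a seasonal period of 3.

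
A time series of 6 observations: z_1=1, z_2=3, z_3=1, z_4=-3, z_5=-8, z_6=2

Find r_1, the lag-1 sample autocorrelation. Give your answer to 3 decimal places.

0.069

Mean z̄ = (1 + 3 + 1 − 3 − 8 + 2)/6 = -0.6667
Σ(z_t−z̄)(z_{t+1}−z̄) = (6.1111) + (6.1111) + (-3.8889) + (17.1111) + (-19.5556) = 5.8889
Denominator Σ(z_t−z̄)² = 85.3333
r_1 = 5.8889 / 85.3333 = 0.069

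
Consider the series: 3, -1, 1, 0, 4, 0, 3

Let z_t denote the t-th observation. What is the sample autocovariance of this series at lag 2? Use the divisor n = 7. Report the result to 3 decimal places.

Mean z̄ = (3 − 1 + 1 + 0 + 4 + 0 + 3)/7 = 1.4286
Σ_{t=1}^{5}(z_t−z̄)(z_{t+2}−z̄) = 7.7755
γ_2 = 7.7755 / 7 = 1.111

1.111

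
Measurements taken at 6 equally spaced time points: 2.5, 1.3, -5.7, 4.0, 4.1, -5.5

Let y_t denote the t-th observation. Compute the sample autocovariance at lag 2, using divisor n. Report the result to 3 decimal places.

Mean ȳ = (2.5 + 1.3 − 5.7 + 4.0 + 4.1 − 5.5)/6 = 0.1167
Deviations: 2.3833, 1.1833, -5.8167, 3.8833, 3.9833, -5.6167
Σ_{t=1}^{4}(y_t−ȳ)(y_{t+2}−ȳ) = -54.2489
γ_2 = -54.2489 / 6 = -9.041

-9.041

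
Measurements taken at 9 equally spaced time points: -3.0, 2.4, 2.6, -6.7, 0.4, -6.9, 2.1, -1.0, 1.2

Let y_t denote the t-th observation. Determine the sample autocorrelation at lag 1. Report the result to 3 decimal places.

Mean ȳ = (-3.0 + 2.4 + 2.6 − 6.7 + 0.4 − 6.9 + 2.1 − 1.0 + 1.2)/9 = -0.9889
Numerator Σ_{t=1}^{8}(y_t−ȳ)(y_{t+1}−ȳ) = -49.6090
Denominator Σ(y_t−ȳ)² = 112.2289
r_1 = -49.6090 / 112.2289 = -0.442

-0.442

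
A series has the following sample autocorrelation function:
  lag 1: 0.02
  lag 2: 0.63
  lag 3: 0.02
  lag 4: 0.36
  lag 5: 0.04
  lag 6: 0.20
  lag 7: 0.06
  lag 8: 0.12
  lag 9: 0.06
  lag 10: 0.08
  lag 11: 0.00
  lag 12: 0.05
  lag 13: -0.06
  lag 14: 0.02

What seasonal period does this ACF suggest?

The largest autocorrelation is r_2 = 0.63, with weaker echoes at lags 4 (0.36) and 6 (0.20); the remaining lags stay at or below 0.12.
The dominant spike at lag 2 indicates a seasonal period of 2.

2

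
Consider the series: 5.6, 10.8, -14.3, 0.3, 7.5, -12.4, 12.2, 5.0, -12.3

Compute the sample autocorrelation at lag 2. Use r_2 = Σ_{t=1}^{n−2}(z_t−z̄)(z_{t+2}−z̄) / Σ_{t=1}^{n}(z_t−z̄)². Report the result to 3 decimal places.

Mean z̄ = (5.6 + 10.8 − 14.3 + 0.3 + 7.5 − 12.4 + 12.2 + 5.0 − 12.3)/9 = 0.2667
Numerator Σ_{t=1}^{7}(z_t−z̄)(z_{t+2}−z̄) = -306.7256
Denominator Σ(z_t−z̄)² = 887.0800
r_2 = -306.7256 / 887.0800 = -0.346

-0.346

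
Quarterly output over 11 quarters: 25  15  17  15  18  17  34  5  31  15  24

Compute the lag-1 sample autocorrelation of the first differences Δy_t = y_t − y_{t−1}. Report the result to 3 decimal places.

-0.821

First differences Δy: -10, 2, -2, 3, -1, 17, -29, 26, -16, 9
Mean of differences = -0.1000
Numerator Σ(Δy_t−Δȳ)(Δy_{t+1}−Δȳ) = -1857.0100
Denominator Σ(Δy_t−Δȳ)² = 2260.9000
r_1(Δy) = -1857.0100 / 2260.9000 = -0.821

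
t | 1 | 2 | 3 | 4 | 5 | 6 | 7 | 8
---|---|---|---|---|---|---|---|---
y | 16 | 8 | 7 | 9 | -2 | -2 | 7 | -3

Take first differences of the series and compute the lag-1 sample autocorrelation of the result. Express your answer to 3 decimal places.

First differences Δy: -8, -1, 2, -11, 0, 9, -10
Mean of differences = -2.7143
Numerator Σ(Δy_t−Δȳ)(Δy_{t+1}−Δȳ) = -116.0816
Denominator Σ(Δy_t−Δȳ)² = 319.4286
r_1(Δy) = -116.0816 / 319.4286 = -0.363

-0.363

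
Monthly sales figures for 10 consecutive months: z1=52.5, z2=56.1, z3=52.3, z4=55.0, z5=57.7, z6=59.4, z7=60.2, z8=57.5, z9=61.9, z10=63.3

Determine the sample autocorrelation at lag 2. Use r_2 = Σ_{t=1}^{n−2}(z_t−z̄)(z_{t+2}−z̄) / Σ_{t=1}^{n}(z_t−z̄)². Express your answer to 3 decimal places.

0.293

Mean z̄ = (52.5 + 56.1 + 52.3 + 55.0 + 57.7 + 59.4 + 60.2 + 57.5 + 61.9 + 63.3)/10 = 57.5900
Numerator Σ_{t=1}^{8}(z_t−z̄)(z_{t+2}−z̄) = 36.3748
Denominator Σ(z_t−z̄)² = 124.1090
r_2 = 36.3748 / 124.1090 = 0.293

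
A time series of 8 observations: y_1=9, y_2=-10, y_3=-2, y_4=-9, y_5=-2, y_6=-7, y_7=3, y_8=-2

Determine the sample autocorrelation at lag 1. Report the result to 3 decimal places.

-0.428

Mean ȳ = (9 − 10 − 2 − 9 − 2 − 7 + 3 − 2)/8 = -2.5000
Σ(y_t−ȳ)(y_{t+1}−ȳ) = (-86.2500) + (-3.7500) + (-3.2500) + (-3.2500) + (-2.2500) + (-24.7500) + (2.7500) = -120.7500
Denominator Σ(y_t−ȳ)² = 282.0000
r_1 = -120.7500 / 282.0000 = -0.428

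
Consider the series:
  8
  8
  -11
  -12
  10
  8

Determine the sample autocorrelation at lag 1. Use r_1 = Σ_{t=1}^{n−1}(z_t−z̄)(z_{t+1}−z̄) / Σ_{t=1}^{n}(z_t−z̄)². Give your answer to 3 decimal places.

Mean z̄ = (8 + 8 − 11 − 12 + 10 + 8)/6 = 1.8333
Deviations from mean: 6.1667, 6.1667, -12.8333, -13.8333, 8.1667, 6.1667
Σ(z_t−z̄)(z_{t+1}−z̄) = (38.0278) + (-79.1389) + (177.5278) + (-112.9722) + (50.3611) = 73.8056
Denominator Σ(z_t−z̄)² = 536.8333
r_1 = 73.8056 / 536.8333 = 0.137

0.137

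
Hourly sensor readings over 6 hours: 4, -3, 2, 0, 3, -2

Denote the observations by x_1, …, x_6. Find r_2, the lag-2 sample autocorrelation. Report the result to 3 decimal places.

0.299

Mean x̄ = (4 − 3 + 2 + 0 + 3 − 2)/6 = 0.6667
Σ(x_t−x̄)(x_{t+2}−x̄) = (4.4444) + (2.4444) + (3.1111) + (1.7778) = 11.7778
Denominator Σ(x_t−x̄)² = 39.3333
r_2 = 11.7778 / 39.3333 = 0.299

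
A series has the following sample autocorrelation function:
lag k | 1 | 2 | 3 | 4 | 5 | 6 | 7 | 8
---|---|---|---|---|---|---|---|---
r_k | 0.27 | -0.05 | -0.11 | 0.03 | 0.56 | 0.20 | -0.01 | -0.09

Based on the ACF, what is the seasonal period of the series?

5

The largest autocorrelation is r_5 = 0.56; the remaining lags stay at or below 0.27.
The dominant spike at lag 5 indicates a seasonal period of 5.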